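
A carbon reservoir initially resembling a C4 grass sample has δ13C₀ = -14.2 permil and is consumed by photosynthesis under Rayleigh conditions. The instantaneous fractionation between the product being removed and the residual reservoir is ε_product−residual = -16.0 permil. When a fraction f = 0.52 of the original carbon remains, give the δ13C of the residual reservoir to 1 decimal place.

Rayleigh residual: δ_res = (δ₀ + 1000)·f^(α−1) − 1000
α = ε/1000 + 1 = 0.98400, so α − 1 = -0.01600
f^(α−1) = 0.52^(-0.01600) = 1.010518
δ_res = (-14.2 + 1000) × 1.010518 − 1000 = 996.168 − 1000 = -3.83 permil

-3.8 permil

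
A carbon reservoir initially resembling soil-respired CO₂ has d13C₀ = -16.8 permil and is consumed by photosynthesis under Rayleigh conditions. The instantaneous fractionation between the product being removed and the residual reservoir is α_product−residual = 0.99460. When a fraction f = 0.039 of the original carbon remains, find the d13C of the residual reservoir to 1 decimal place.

0.6 permil

Rayleigh residual: δ_res = (δ₀ + 1000)·f^(α−1) − 1000
α − 1 = -0.00540
f^(α−1) = 0.039^(-0.00540) = 1.017673
δ_res = (-16.8 + 1000) × 1.017673 − 1000 = 1000.576 − 1000 = 0.58 permil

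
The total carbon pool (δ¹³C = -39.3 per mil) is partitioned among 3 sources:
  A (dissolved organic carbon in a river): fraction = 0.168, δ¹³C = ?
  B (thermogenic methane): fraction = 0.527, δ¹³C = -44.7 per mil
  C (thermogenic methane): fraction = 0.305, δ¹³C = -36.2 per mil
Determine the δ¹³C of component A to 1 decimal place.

-28.0 per mil

Isotope mass balance: δ_bulk = Σ fᵢ·δᵢ.
-39.3 = 0.168×δ_A + 0.527×(-44.7) + 0.305×(-36.2)
0.168·δ_A = -39.3 − (-34.598) = -4.702
δ_A = -4.702 / 0.168 = -27.99 per mil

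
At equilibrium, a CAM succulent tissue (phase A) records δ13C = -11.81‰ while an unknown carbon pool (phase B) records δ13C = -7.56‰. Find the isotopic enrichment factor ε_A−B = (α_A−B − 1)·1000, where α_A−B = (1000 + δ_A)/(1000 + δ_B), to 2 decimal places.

α_A−B = (1000 + -11.81) / (1000 + -7.56) = 988.19 / 992.44 = 0.995718
ε_A−B = (0.995718 − 1) × 1000 = -4.282‰
(The approximation ε ≈ δ_A − δ_B would give -4.25‰.)

-4.28‰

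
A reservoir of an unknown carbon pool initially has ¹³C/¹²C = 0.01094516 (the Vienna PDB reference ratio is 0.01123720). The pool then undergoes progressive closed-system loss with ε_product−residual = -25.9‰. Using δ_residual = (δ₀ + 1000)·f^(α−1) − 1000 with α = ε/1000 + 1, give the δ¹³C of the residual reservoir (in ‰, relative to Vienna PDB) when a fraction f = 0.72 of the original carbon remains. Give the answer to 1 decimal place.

δ₀ = (0.01094516/0.01123720 − 1)×1000 = (0.974011 − 1)×1000 = -25.989‰
α − 1 = ε/1000 = -0.0259
f^(α−1) = 0.72^(-0.0259) = 1.008545
δ_res = (-25.989 + 1000) × 1.008545 − 1000 = 982.334 − 1000 = -17.67‰

-17.7‰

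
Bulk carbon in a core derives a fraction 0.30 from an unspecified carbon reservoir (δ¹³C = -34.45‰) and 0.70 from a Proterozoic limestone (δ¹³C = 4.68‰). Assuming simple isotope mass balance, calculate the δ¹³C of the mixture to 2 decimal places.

δ_mix = f_A·δ_A + f_B·δ_B
δ_mix = 0.30 × (-34.45) + 0.70 × (4.68)
δ_mix = -10.335 + 3.276 = -7.059‰

-7.06‰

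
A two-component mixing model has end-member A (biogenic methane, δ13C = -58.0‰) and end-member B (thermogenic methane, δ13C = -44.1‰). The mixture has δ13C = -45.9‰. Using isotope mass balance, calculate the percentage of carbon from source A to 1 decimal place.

12.9%

δ_mix = f_A·δ_A + (1 − f_A)·δ_B  ⇒  f_A = (δ_mix − δ_B)/(δ_A − δ_B)
f_A = (-45.9 − (-44.1)) / (-58.0 − (-44.1))
f_A = -1.8 / -13.9 = 0.1295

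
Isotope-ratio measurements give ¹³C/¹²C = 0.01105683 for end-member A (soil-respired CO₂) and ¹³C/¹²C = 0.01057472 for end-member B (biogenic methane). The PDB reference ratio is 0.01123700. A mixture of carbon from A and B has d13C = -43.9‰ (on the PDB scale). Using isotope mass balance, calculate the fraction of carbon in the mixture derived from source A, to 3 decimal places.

0.350

δ_A = (0.01105683/0.01123700 − 1)×1000 = (0.983966 − 1)×1000 = -16.034‰
δ_B = (0.01057472/0.01123700 − 1)×1000 = (0.941063 − 1)×1000 = -58.937‰
f_A = (δ_mix − δ_B)/(δ_A − δ_B) = (-43.9 − (-58.937))/(-16.034 − (-58.937))
f_A = 15.037 / 42.904 = 0.3505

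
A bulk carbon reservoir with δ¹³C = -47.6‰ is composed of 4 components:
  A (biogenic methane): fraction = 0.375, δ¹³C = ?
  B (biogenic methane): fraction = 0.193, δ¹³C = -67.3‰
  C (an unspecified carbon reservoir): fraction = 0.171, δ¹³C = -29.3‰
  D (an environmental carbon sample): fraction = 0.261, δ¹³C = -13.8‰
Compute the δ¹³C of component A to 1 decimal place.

Isotope mass balance: δ_bulk = Σ fᵢ·δᵢ.
-47.6 = 0.375×δ_A + 0.193×(-67.3) + 0.171×(-29.3) + 0.261×(-13.8)
0.375·δ_A = -47.6 − (-21.601) = -25.999
δ_A = -25.999 / 0.375 = -69.33‰

-69.3‰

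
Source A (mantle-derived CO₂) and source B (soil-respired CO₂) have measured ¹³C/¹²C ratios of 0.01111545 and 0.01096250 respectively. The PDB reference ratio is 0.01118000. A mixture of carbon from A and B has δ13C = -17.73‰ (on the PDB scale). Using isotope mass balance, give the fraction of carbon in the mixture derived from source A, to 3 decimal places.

0.126

δ_A = (0.01111545/0.01118000 − 1)×1000 = (0.994226 − 1)×1000 = -5.774‰
δ_B = (0.01096250/0.01118000 − 1)×1000 = (0.980546 − 1)×1000 = -19.454‰
f_A = (δ_mix − δ_B)/(δ_A − δ_B) = (-17.73 − (-19.454))/(-5.774 − (-19.454))
f_A = 1.724 / 13.681 = 0.1260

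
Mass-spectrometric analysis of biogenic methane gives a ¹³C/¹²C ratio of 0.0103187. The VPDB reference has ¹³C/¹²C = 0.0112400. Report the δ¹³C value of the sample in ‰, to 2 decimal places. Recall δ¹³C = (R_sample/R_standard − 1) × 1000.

δ¹³C = (R_sample / R_standard − 1) × 1000
R_sample / R_standard = 0.0103187 / 0.0112400 = 0.918034
δ¹³C = (0.918034 − 1) × 1000 = -81.966‰

-81.97‰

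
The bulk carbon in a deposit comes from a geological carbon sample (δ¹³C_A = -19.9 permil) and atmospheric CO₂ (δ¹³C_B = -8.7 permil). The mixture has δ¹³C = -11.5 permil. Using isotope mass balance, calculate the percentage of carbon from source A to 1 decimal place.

δ_mix = f_A·δ_A + (1 − f_A)·δ_B  ⇒  f_A = (δ_mix − δ_B)/(δ_A − δ_B)
f_A = (-11.5 − (-8.7)) / (-19.9 − (-8.7))
f_A = -2.8 / -11.2 = 0.2500

25.0%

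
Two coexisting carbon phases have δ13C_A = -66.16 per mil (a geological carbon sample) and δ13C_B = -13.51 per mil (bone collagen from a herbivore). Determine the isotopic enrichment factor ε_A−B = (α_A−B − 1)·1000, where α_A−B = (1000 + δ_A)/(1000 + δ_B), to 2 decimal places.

-53.37 per mil

α_A−B = (1000 + -66.16) / (1000 + -13.51) = 933.84 / 986.49 = 0.946629
ε_A−B = (0.946629 − 1) × 1000 = -53.371 per mil
(The approximation ε ≈ δ_A − δ_B would give -52.65 per mil.)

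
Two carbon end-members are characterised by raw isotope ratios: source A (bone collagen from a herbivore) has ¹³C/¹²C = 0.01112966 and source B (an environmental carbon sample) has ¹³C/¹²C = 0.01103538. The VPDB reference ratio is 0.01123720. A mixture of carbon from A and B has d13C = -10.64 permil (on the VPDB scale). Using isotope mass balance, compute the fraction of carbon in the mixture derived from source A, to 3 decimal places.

δ_A = (0.01112966/0.01123720 − 1)×1000 = (0.990430 − 1)×1000 = -9.570 permil
δ_B = (0.01103538/0.01123720 − 1)×1000 = (0.982040 − 1)×1000 = -17.960 permil
f_A = (δ_mix − δ_B)/(δ_A − δ_B) = (-10.64 − (-17.960))/(-9.570 − (-17.960))
f_A = 7.320 / 8.390 = 0.8725

0.872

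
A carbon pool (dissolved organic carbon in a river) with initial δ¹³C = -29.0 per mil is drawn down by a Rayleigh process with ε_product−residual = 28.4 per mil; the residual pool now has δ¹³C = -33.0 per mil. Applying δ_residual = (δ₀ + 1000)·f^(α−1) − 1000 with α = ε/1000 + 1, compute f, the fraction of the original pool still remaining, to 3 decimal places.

0.865

α − 1 = ε/1000 = 0.0284
(δ_res + 1000)/(δ₀ + 1000) = (-33.0 + 1000)/(-29.0 + 1000) = 967.0/971.0 = 0.995881
f = 0.995881^(1/0.0284) = exp(ln(0.995881)/0.0284) = exp(-0.00413/0.0284)
f = exp(-0.1454) = 0.8647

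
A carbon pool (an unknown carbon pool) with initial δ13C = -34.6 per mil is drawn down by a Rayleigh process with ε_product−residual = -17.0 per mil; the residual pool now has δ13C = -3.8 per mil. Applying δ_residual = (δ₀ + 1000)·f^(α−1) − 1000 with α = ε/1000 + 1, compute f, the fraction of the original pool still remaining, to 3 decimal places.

0.158

α − 1 = ε/1000 = -0.0170
(δ_res + 1000)/(δ₀ + 1000) = (-3.8 + 1000)/(-34.6 + 1000) = 996.2/965.4 = 1.031904
f = 1.031904^(1/-0.0170) = exp(ln(1.031904)/-0.0170) = exp(0.03141/-0.0170)
f = exp(-1.8474) = 0.1576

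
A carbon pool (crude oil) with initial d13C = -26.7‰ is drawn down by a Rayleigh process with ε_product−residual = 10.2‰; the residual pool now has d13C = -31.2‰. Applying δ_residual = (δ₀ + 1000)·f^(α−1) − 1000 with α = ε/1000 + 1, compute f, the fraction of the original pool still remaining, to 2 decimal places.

0.63

α − 1 = ε/1000 = 0.0102
(δ_res + 1000)/(δ₀ + 1000) = (-31.2 + 1000)/(-26.7 + 1000) = 968.8/973.3 = 0.995377
f = 0.995377^(1/0.0102) = exp(ln(0.995377)/0.0102) = exp(-0.00463/0.0102)
f = exp(-0.4543) = 0.6349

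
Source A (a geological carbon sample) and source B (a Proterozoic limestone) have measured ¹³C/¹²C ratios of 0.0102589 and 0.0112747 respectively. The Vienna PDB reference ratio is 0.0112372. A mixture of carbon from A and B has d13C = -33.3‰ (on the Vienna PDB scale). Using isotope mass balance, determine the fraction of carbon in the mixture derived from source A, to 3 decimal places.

δ_A = (0.0102589/0.0112372 − 1)×1000 = (0.912941 − 1)×1000 = -87.059‰
δ_B = (0.0112747/0.0112372 − 1)×1000 = (1.003337 − 1)×1000 = 3.337‰
f_A = (δ_mix − δ_B)/(δ_A − δ_B) = (-33.3 − (3.337))/(-87.059 − (3.337))
f_A = -36.637 / -90.396 = 0.4053

0.405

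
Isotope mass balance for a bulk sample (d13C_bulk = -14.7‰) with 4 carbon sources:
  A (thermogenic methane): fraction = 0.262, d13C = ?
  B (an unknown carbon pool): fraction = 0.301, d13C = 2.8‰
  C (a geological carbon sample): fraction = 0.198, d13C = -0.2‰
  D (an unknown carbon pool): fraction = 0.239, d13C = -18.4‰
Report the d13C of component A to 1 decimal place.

Isotope mass balance: δ_bulk = Σ fᵢ·δᵢ.
-14.7 = 0.262×δ_A + 0.301×(2.8) + 0.198×(-0.2) + 0.239×(-18.4)
0.262·δ_A = -14.7 − (-3.594) = -11.106
δ_A = -11.106 / 0.262 = -42.39‰

-42.4‰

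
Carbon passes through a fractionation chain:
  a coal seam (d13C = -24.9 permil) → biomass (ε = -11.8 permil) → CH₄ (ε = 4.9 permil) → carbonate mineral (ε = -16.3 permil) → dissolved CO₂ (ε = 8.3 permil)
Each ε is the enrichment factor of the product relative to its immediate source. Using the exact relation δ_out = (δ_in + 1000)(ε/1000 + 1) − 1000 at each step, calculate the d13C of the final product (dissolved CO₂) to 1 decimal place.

step 1: δ = (-24.90 + 1000)·(-11.8/1000 + 1) − 1000 = -36.41 permil
step 2: δ = (-36.41 + 1000)·(4.9/1000 + 1) − 1000 = -31.68 permil
step 3: δ = (-31.68 + 1000)·(-16.3/1000 + 1) − 1000 = -47.47 permil
step 4: δ = (-47.47 + 1000)·(8.3/1000 + 1) − 1000 = -39.56 permil

-39.6 permil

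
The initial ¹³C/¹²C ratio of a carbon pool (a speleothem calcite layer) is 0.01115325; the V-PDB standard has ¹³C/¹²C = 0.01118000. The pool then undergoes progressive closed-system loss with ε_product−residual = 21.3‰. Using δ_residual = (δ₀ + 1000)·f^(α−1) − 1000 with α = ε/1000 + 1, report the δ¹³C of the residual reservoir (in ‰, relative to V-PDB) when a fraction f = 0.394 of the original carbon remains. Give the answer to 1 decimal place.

-22.0‰

δ₀ = (0.01115325/0.01118000 − 1)×1000 = (0.997607 − 1)×1000 = -2.393‰
α − 1 = ε/1000 = 0.0213
f^(α−1) = 0.394^(0.0213) = 0.980357
δ_res = (-2.393 + 1000) × 0.980357 − 1000 = 978.011 − 1000 = -21.99‰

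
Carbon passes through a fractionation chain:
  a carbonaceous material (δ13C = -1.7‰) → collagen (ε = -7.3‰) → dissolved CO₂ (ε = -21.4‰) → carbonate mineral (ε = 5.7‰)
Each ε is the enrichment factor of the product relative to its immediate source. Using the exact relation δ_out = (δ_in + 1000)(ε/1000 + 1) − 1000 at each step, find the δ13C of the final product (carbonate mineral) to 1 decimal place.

step 1: δ = (-1.70 + 1000)·(-7.3/1000 + 1) − 1000 = -8.99‰
step 2: δ = (-8.99 + 1000)·(-21.4/1000 + 1) − 1000 = -30.20‰
step 3: δ = (-30.20 + 1000)·(5.7/1000 + 1) − 1000 = -24.67‰

-24.7‰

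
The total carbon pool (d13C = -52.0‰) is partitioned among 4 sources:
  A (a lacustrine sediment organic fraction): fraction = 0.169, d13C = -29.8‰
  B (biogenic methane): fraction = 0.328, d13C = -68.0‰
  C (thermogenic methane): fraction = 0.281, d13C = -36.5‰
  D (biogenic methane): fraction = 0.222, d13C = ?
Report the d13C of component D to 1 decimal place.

Isotope mass balance: δ_bulk = Σ fᵢ·δᵢ.
-52.0 = 0.169×(-29.8) + 0.328×(-68.0) + 0.281×(-36.5) + 0.222×δ_D
0.222·δ_D = -52.0 − (-37.597) = -14.403
δ_D = -14.403 / 0.222 = -64.88‰

-64.9‰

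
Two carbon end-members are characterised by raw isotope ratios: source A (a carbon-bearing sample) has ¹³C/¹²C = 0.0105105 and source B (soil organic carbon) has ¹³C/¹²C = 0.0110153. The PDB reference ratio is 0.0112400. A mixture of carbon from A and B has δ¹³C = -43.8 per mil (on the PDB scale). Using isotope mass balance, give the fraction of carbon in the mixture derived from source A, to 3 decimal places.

0.530

δ_A = (0.0105105/0.0112400 − 1)×1000 = (0.935098 − 1)×1000 = -64.902 per mil
δ_B = (0.0110153/0.0112400 − 1)×1000 = (0.980009 − 1)×1000 = -19.991 per mil
f_A = (δ_mix − δ_B)/(δ_A − δ_B) = (-43.8 − (-19.991))/(-64.902 − (-19.991))
f_A = -23.809 / -44.911 = 0.5301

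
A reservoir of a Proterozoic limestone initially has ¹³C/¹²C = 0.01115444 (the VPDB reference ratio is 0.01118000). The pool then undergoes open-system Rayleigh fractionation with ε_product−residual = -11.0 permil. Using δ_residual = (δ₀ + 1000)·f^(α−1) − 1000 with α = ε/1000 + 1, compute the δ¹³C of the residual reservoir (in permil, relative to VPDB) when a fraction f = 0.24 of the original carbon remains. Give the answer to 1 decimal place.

δ₀ = (0.01115444/0.01118000 − 1)×1000 = (0.997714 − 1)×1000 = -2.286 permil
α − 1 = ε/1000 = -0.0110
f^(α−1) = 0.24^(-0.0110) = 1.015822
δ_res = (-2.286 + 1000) × 1.015822 − 1000 = 1013.500 − 1000 = 13.50 permil

13.5 permil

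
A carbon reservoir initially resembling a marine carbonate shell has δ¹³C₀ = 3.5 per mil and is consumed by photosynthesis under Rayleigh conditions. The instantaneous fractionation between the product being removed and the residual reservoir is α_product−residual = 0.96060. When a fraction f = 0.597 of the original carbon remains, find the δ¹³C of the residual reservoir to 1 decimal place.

24.1 per mil

Rayleigh residual: δ_res = (δ₀ + 1000)·f^(α−1) − 1000
α − 1 = -0.03940
f^(α−1) = 0.597^(-0.03940) = 1.020532
δ_res = (3.5 + 1000) × 1.020532 − 1000 = 1024.104 − 1000 = 24.10 per mil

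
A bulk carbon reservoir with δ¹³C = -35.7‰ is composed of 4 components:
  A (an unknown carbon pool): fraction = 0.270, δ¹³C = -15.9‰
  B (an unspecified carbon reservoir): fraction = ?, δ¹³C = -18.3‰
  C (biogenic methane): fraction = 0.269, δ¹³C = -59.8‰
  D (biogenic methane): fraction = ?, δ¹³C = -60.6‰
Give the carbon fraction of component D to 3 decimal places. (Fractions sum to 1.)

Let f_D and f_B be the unknown fractions; fractions sum to 1 so f_D + f_B = 0.461.
Mass balance: Σ fᵢ·δᵢ = δ_bulk ⇒ f_D·(-60.6) + f_B·(-18.3) = -35.7 − (-20.379) = -15.321
Substitute f_B = 0.461 − f_D:
f_D·(-60.6 − -18.3) = -15.321 − 0.461×(-18.3) = -6.885
f_D = -6.885 / -42.3 = 0.1628

0.163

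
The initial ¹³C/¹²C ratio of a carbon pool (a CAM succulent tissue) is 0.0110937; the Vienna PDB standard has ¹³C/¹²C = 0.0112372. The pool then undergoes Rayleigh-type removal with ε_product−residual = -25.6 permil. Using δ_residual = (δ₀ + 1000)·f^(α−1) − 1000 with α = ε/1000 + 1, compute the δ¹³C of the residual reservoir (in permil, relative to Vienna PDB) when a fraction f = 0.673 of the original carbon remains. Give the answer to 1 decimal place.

-2.7 permil

δ₀ = (0.0110937/0.0112372 − 1)×1000 = (0.987230 − 1)×1000 = -12.770 permil
α − 1 = ε/1000 = -0.0256
f^(α−1) = 0.673^(-0.0256) = 1.010189
δ_res = (-12.770 + 1000) × 1.010189 − 1000 = 997.289 − 1000 = -2.71 permil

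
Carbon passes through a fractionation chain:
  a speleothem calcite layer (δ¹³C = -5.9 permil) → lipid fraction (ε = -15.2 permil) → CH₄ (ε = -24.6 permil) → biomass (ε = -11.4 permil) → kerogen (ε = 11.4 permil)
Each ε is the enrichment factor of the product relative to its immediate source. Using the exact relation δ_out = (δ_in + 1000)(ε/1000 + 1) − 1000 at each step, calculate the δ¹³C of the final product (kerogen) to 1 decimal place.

step 1: δ = (-5.90 + 1000)·(-15.2/1000 + 1) − 1000 = -21.01 permil
step 2: δ = (-21.01 + 1000)·(-24.6/1000 + 1) − 1000 = -45.09 permil
step 3: δ = (-45.09 + 1000)·(-11.4/1000 + 1) − 1000 = -55.98 permil
step 4: δ = (-55.98 + 1000)·(11.4/1000 + 1) − 1000 = -45.22 permil

-45.2 permil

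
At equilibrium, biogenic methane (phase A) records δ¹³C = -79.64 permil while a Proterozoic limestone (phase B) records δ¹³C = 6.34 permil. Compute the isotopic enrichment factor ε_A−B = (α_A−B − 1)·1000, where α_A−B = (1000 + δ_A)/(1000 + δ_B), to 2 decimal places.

α_A−B = (1000 + -79.64) / (1000 + 6.34) = 920.36 / 1006.34 = 0.914562
ε_A−B = (0.914562 − 1) × 1000 = -85.438 permil
(The approximation ε ≈ δ_A − δ_B would give -85.98 permil.)

-85.44 permil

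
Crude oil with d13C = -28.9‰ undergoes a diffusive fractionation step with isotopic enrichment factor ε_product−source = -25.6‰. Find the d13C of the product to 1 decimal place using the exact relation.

-53.8‰

To first order, δ_product ≈ δ_source + ε = -54.5‰.
Exactly, δ_product = (δ_source + 1000)·(ε/1000 + 1) − 1000.
δ_product = (-28.9 + 1000) × (-25.6/1000 + 1) − 1000
δ_product = -53.76‰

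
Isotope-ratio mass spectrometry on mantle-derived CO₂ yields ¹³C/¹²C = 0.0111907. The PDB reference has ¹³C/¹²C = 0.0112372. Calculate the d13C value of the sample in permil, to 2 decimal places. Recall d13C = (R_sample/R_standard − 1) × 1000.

-4.14 permil

d13C = (R_sample / R_standard − 1) × 1000
R_sample / R_standard = 0.0111907 / 0.0112372 = 0.995862
d13C = (0.995862 − 1) × 1000 = -4.138 permil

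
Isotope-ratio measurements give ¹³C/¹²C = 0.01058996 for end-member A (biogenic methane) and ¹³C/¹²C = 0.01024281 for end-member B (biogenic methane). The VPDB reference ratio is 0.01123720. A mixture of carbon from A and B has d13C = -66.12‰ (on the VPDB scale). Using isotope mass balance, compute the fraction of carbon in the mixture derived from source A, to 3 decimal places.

δ_A = (0.01058996/0.01123720 − 1)×1000 = (0.942402 − 1)×1000 = -57.598‰
δ_B = (0.01024281/0.01123720 − 1)×1000 = (0.911509 − 1)×1000 = -88.491‰
f_A = (δ_mix − δ_B)/(δ_A − δ_B) = (-66.12 − (-88.491))/(-57.598 − (-88.491))
f_A = 22.371 / 30.893 = 0.7241

0.724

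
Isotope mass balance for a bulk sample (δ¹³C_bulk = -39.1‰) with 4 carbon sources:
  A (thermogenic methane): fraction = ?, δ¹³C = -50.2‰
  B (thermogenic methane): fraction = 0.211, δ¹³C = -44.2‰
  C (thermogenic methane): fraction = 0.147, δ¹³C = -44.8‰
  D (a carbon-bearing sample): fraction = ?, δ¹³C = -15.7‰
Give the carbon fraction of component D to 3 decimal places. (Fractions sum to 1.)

Let f_D and f_A be the unknown fractions; fractions sum to 1 so f_D + f_A = 0.642.
Mass balance: Σ fᵢ·δᵢ = δ_bulk ⇒ f_D·(-15.7) + f_A·(-50.2) = -39.1 − (-15.912) = -23.188
Substitute f_A = 0.642 − f_D:
f_D·(-15.7 − -50.2) = -23.188 − 0.642×(-50.2) = 9.040
f_D = 9.040 / 34.5 = 0.2620

0.262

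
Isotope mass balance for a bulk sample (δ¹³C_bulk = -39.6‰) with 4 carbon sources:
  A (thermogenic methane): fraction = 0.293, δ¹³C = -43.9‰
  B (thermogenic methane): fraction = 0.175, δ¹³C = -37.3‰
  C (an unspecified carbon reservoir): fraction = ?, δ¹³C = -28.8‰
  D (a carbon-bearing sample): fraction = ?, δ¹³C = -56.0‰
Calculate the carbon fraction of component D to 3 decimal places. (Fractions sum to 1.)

Let f_D and f_C be the unknown fractions; fractions sum to 1 so f_D + f_C = 0.532.
Mass balance: Σ fᵢ·δᵢ = δ_bulk ⇒ f_D·(-56.0) + f_C·(-28.8) = -39.6 − (-19.390) = -20.210
Substitute f_C = 0.532 − f_D:
f_D·(-56.0 − -28.8) = -20.210 − 0.532×(-28.8) = -4.888
f_D = -4.888 / -27.2 = 0.1797

0.180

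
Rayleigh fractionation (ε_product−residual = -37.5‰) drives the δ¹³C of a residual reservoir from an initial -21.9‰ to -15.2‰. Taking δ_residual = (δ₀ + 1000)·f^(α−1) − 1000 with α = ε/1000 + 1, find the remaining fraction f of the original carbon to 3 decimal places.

α − 1 = ε/1000 = -0.0375
(δ_res + 1000)/(δ₀ + 1000) = (-15.2 + 1000)/(-21.9 + 1000) = 984.8/978.1 = 1.006850
f = 1.006850^(1/-0.0375) = exp(ln(1.006850)/-0.0375) = exp(0.00683/-0.0375)
f = exp(-0.1820) = 0.8336

0.834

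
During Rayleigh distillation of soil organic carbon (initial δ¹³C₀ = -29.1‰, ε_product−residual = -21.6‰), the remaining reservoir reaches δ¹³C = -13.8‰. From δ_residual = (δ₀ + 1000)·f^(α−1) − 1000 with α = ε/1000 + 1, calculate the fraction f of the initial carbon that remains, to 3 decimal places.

α − 1 = ε/1000 = -0.0216
(δ_res + 1000)/(δ₀ + 1000) = (-13.8 + 1000)/(-29.1 + 1000) = 986.2/970.9 = 1.015759
f = 1.015759^(1/-0.0216) = exp(ln(1.015759)/-0.0216) = exp(0.01564/-0.0216)
f = exp(-0.7239) = 0.4849

0.485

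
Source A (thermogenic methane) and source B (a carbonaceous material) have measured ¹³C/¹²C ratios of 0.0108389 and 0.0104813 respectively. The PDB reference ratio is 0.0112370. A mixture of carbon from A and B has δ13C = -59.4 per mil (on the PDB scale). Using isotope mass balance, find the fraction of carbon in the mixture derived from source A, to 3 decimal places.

0.247

δ_A = (0.0108389/0.0112370 − 1)×1000 = (0.964572 − 1)×1000 = -35.428 per mil
δ_B = (0.0104813/0.0112370 − 1)×1000 = (0.932749 − 1)×1000 = -67.251 per mil
f_A = (δ_mix − δ_B)/(δ_A − δ_B) = (-59.4 − (-67.251))/(-35.428 − (-67.251))
f_A = 7.851 / 31.823 = 0.2467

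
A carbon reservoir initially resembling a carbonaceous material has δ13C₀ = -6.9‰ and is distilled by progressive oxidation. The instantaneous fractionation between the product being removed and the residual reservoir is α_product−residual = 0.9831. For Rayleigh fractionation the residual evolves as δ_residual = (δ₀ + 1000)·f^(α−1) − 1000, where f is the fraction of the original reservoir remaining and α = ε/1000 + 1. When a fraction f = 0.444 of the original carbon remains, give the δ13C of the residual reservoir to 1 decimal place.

6.8‰

Rayleigh residual: δ_res = (δ₀ + 1000)·f^(α−1) − 1000
α − 1 = -0.01690
f^(α−1) = 0.444^(-0.01690) = 1.013816
δ_res = (-6.9 + 1000) × 1.013816 − 1000 = 1006.821 − 1000 = 6.82‰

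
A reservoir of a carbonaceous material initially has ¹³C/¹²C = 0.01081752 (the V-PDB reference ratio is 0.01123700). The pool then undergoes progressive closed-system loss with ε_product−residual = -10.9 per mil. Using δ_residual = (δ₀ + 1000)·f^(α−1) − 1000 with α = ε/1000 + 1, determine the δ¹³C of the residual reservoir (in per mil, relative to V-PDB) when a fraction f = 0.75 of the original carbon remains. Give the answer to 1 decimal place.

-34.3 per mil

δ₀ = (0.01081752/0.01123700 − 1)×1000 = (0.962670 − 1)×1000 = -37.330 per mil
α − 1 = ε/1000 = -0.0109
f^(α−1) = 0.75^(-0.0109) = 1.003141
δ_res = (-37.330 + 1000) × 1.003141 − 1000 = 965.693 − 1000 = -34.31 per mil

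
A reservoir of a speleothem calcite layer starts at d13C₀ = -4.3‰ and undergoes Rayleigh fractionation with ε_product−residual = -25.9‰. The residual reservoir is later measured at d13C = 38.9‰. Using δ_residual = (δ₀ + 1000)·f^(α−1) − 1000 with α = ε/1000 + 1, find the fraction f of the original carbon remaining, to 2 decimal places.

α − 1 = ε/1000 = -0.0259
(δ_res + 1000)/(δ₀ + 1000) = (38.9 + 1000)/(-4.3 + 1000) = 1038.9/995.7 = 1.043387
f = 1.043387^(1/-0.0259) = exp(ln(1.043387)/-0.0259) = exp(0.04247/-0.0259)
f = exp(-1.6398) = 0.1940

0.19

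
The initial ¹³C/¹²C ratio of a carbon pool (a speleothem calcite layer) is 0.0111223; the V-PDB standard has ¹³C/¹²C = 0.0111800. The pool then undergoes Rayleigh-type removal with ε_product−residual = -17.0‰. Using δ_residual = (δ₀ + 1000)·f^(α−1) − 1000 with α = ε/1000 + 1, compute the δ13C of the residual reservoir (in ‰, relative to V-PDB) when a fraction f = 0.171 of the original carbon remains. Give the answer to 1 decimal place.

25.2‰

δ₀ = (0.0111223/0.0111800 − 1)×1000 = (0.994839 − 1)×1000 = -5.161‰
α − 1 = ε/1000 = -0.0170
f^(α−1) = 0.171^(-0.0170) = 1.030479
δ_res = (-5.161 + 1000) × 1.030479 − 1000 = 1025.161 − 1000 = 25.16‰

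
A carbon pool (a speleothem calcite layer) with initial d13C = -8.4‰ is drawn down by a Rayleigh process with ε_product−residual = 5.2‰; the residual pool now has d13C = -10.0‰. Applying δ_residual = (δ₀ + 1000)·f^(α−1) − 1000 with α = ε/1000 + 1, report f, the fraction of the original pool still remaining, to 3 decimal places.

0.733

α − 1 = ε/1000 = 0.0052
(δ_res + 1000)/(δ₀ + 1000) = (-10.0 + 1000)/(-8.4 + 1000) = 990.0/991.6 = 0.998386
f = 0.998386^(1/0.0052) = exp(ln(0.998386)/0.0052) = exp(-0.00161/0.0052)
f = exp(-0.3105) = 0.7330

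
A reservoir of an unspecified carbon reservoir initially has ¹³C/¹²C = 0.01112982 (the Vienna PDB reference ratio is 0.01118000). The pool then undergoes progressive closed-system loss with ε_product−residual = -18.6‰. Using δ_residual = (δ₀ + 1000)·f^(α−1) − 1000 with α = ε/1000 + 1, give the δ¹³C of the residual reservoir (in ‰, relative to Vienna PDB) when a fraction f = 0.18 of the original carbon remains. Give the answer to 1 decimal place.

δ₀ = (0.01112982/0.01118000 − 1)×1000 = (0.995512 − 1)×1000 = -4.488‰
α − 1 = ε/1000 = -0.0186
f^(α−1) = 0.18^(-0.0186) = 1.032409
δ_res = (-4.488 + 1000) × 1.032409 − 1000 = 1027.776 − 1000 = 27.78‰

27.8‰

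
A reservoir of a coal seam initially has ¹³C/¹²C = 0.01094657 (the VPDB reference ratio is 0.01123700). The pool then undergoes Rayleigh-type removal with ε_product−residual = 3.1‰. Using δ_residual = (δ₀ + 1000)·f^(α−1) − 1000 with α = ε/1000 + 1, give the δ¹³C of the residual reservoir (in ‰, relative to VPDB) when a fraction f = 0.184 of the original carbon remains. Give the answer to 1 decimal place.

δ₀ = (0.01094657/0.01123700 − 1)×1000 = (0.974154 − 1)×1000 = -25.846‰
α − 1 = ε/1000 = 0.0031
f^(α−1) = 0.184^(0.0031) = 0.994766
δ_res = (-25.846 + 1000) × 0.994766 − 1000 = 969.055 − 1000 = -30.94‰

-30.9‰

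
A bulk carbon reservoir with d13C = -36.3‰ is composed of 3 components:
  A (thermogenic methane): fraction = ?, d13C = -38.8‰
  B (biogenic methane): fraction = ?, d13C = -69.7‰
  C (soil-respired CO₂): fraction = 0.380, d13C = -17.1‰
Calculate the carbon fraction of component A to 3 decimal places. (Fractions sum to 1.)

0.434

Let f_A and f_B be the unknown fractions; fractions sum to 1 so f_A + f_B = 0.620.
Mass balance: Σ fᵢ·δᵢ = δ_bulk ⇒ f_A·(-38.8) + f_B·(-69.7) = -36.3 − (-6.498) = -29.802
Substitute f_B = 0.620 − f_A:
f_A·(-38.8 − -69.7) = -29.802 − 0.620×(-69.7) = 13.412
f_A = 13.412 / 30.9 = 0.4340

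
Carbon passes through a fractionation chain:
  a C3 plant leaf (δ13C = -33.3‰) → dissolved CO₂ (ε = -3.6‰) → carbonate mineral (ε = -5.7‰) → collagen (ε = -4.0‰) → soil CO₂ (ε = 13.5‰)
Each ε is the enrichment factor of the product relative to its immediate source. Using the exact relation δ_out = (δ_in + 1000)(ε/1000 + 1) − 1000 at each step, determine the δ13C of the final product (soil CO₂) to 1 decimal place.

-33.2‰

step 1: δ = (-33.30 + 1000)·(-3.6/1000 + 1) − 1000 = -36.78‰
step 2: δ = (-36.78 + 1000)·(-5.7/1000 + 1) − 1000 = -42.27‰
step 3: δ = (-42.27 + 1000)·(-4.0/1000 + 1) − 1000 = -46.10‰
step 4: δ = (-46.10 + 1000)·(13.5/1000 + 1) − 1000 = -33.22‰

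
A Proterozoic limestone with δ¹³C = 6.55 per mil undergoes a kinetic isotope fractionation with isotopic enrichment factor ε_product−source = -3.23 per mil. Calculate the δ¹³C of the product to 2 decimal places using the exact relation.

To first order, δ_product ≈ δ_source + ε = 3.32 per mil.
Exactly, δ_product = (δ_source + 1000)·(ε/1000 + 1) − 1000.
δ_product = (6.55 + 1000) × (-3.23/1000 + 1) − 1000
δ_product = 3.299 per mil

3.30 per mil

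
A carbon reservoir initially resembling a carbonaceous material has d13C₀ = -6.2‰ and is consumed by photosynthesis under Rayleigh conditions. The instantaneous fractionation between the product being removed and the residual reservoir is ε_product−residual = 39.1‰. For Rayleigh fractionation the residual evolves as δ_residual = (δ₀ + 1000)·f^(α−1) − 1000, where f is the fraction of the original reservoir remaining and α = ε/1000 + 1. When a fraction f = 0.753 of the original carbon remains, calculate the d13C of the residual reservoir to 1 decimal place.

Rayleigh residual: δ_res = (δ₀ + 1000)·f^(α−1) − 1000
α = ε/1000 + 1 = 1.03910, so α − 1 = 0.03910
f^(α−1) = 0.753^(0.03910) = 0.988969
δ_res = (-6.2 + 1000) × 0.988969 − 1000 = 982.837 − 1000 = -17.16‰

-17.2‰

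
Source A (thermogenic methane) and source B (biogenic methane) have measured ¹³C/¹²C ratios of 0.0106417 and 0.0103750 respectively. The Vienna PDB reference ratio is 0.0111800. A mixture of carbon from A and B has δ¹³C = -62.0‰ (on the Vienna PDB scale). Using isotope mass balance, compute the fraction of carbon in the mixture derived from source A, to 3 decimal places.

0.419

δ_A = (0.0106417/0.0111800 − 1)×1000 = (0.951852 − 1)×1000 = -48.148‰
δ_B = (0.0103750/0.0111800 − 1)×1000 = (0.927996 − 1)×1000 = -72.004‰
f_A = (δ_mix − δ_B)/(δ_A − δ_B) = (-62.0 − (-72.004))/(-48.148 − (-72.004))
f_A = 10.004 / 23.855 = 0.4193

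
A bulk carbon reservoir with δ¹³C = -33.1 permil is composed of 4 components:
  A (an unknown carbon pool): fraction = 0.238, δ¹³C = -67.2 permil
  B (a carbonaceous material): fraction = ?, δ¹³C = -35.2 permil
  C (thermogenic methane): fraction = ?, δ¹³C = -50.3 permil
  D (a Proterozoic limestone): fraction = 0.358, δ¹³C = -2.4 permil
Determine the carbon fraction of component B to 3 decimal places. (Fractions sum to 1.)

Let f_B and f_C be the unknown fractions; fractions sum to 1 so f_B + f_C = 0.404.
Mass balance: Σ fᵢ·δᵢ = δ_bulk ⇒ f_B·(-35.2) + f_C·(-50.3) = -33.1 − (-16.853) = -16.247
Substitute f_C = 0.404 − f_B:
f_B·(-35.2 − -50.3) = -16.247 − 0.404×(-50.3) = 4.074
f_B = 4.074 / 15.1 = 0.2698

0.270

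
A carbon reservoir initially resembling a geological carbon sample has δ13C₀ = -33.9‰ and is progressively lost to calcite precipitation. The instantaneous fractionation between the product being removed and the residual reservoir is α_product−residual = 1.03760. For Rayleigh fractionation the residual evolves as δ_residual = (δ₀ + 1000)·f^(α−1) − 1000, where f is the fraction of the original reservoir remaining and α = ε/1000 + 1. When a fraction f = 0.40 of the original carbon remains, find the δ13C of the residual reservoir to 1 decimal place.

-66.6‰

Rayleigh residual: δ_res = (δ₀ + 1000)·f^(α−1) − 1000
α − 1 = 0.03760
f^(α−1) = 0.40^(0.03760) = 0.966134
δ_res = (-33.9 + 1000) × 0.966134 − 1000 = 933.382 − 1000 = -66.62‰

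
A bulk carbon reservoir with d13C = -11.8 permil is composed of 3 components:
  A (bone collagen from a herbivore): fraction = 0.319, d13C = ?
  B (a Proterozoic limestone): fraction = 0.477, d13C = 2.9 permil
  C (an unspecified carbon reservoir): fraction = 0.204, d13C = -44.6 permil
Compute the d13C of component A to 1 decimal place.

Isotope mass balance: δ_bulk = Σ fᵢ·δᵢ.
-11.8 = 0.319×δ_A + 0.477×(2.9) + 0.204×(-44.6)
0.319·δ_A = -11.8 − (-7.715) = -4.085
δ_A = -4.085 / 0.319 = -12.81 permil

-12.8 permil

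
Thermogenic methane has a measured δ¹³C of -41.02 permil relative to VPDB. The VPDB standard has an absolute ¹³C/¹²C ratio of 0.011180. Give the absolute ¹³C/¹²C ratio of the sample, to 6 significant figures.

0.0107214

R_sample = R_standard × (δ¹³C/1000 + 1)
R_sample = 0.011180 × (-41.02/1000 + 1) = 0.011180 × 0.958980
R_sample = 0.0107214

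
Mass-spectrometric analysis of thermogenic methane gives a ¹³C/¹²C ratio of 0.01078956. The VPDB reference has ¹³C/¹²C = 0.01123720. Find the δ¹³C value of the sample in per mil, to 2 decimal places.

δ¹³C = (R_sample / R_standard − 1) × 1000
R_sample / R_standard = 0.01078956 / 0.01123720 = 0.960164
δ¹³C = (0.960164 − 1) × 1000 = -39.836 per mil

-39.84 per mil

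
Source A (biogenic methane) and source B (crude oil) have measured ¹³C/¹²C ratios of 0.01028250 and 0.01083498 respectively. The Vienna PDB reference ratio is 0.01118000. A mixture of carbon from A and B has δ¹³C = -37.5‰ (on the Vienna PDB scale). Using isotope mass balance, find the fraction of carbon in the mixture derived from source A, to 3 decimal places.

0.134

δ_A = (0.01028250/0.01118000 − 1)×1000 = (0.919723 − 1)×1000 = -80.277‰
δ_B = (0.01083498/0.01118000 − 1)×1000 = (0.969140 − 1)×1000 = -30.860‰
f_A = (δ_mix − δ_B)/(δ_A − δ_B) = (-37.5 − (-30.860))/(-80.277 − (-30.860))
f_A = -6.640 / -49.417 = 0.1344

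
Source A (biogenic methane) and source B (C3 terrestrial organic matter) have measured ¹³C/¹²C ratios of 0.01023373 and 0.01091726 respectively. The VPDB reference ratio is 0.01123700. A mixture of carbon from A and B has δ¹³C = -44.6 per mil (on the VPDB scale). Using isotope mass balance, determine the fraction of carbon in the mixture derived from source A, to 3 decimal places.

δ_A = (0.01023373/0.01123700 − 1)×1000 = (0.910717 − 1)×1000 = -89.283 per mil
δ_B = (0.01091726/0.01123700 − 1)×1000 = (0.971546 − 1)×1000 = -28.454 per mil
f_A = (δ_mix − δ_B)/(δ_A − δ_B) = (-44.6 − (-28.454))/(-89.283 − (-28.454))
f_A = -16.146 / -60.829 = 0.2654

0.265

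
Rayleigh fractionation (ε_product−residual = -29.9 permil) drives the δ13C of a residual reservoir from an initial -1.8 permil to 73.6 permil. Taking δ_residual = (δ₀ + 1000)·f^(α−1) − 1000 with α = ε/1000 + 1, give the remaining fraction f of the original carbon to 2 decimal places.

α − 1 = ε/1000 = -0.0299
(δ_res + 1000)/(δ₀ + 1000) = (73.6 + 1000)/(-1.8 + 1000) = 1073.6/998.2 = 1.075536
f = 1.075536^(1/-0.0299) = exp(ln(1.075536)/-0.0299) = exp(0.07282/-0.0299)
f = exp(-2.4354) = 0.0876

0.09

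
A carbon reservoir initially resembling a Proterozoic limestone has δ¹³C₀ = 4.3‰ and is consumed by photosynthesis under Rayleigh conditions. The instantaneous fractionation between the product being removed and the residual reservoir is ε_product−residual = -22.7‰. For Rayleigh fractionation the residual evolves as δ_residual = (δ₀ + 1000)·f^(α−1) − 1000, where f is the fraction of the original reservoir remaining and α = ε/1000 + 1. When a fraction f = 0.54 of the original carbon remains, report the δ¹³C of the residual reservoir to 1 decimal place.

Rayleigh residual: δ_res = (δ₀ + 1000)·f^(α−1) − 1000
α = ε/1000 + 1 = 0.97730, so α − 1 = -0.02270
f^(α−1) = 0.54^(-0.02270) = 1.014086
δ_res = (4.3 + 1000) × 1.014086 − 1000 = 1018.446 − 1000 = 18.45‰

18.4‰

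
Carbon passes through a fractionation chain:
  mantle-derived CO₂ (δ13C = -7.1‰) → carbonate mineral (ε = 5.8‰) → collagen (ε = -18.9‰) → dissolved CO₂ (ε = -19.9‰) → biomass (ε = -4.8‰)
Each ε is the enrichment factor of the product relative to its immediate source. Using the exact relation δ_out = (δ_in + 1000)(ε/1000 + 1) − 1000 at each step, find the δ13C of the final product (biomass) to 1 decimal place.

step 1: δ = (-7.10 + 1000)·(5.8/1000 + 1) − 1000 = -1.34‰
step 2: δ = (-1.34 + 1000)·(-18.9/1000 + 1) − 1000 = -20.22‰
step 3: δ = (-20.22 + 1000)·(-19.9/1000 + 1) − 1000 = -39.71‰
step 4: δ = (-39.71 + 1000)·(-4.8/1000 + 1) − 1000 = -44.32‰

-44.3‰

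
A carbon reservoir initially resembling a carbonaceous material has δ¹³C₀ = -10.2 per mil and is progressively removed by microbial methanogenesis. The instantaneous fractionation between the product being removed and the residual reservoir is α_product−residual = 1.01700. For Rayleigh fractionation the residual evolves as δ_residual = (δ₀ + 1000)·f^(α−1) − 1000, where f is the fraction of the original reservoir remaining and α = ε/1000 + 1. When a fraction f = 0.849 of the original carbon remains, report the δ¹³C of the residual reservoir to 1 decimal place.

-13.0 per mil

Rayleigh residual: δ_res = (δ₀ + 1000)·f^(α−1) − 1000
α − 1 = 0.01700
f^(α−1) = 0.849^(0.01700) = 0.997221
δ_res = (-10.2 + 1000) × 0.997221 − 1000 = 987.049 − 1000 = -12.95 per mil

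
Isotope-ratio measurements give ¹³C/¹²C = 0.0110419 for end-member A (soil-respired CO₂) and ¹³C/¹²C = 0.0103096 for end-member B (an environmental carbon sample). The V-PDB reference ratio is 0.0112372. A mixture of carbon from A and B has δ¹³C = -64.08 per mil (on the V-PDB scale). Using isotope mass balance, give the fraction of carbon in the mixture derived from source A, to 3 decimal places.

δ_A = (0.0110419/0.0112372 − 1)×1000 = (0.982620 − 1)×1000 = -17.380 per mil
δ_B = (0.0103096/0.0112372 − 1)×1000 = (0.917453 − 1)×1000 = -82.547 per mil
f_A = (δ_mix − δ_B)/(δ_A − δ_B) = (-64.08 − (-82.547))/(-17.380 − (-82.547))
f_A = 18.467 / 65.167 = 0.2834

0.283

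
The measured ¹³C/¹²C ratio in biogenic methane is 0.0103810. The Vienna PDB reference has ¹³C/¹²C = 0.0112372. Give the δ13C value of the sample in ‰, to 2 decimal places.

-76.19‰

δ13C = (R_sample / R_standard − 1) × 1000
R_sample / R_standard = 0.0103810 / 0.0112372 = 0.923807
δ13C = (0.923807 − 1) × 1000 = -76.193‰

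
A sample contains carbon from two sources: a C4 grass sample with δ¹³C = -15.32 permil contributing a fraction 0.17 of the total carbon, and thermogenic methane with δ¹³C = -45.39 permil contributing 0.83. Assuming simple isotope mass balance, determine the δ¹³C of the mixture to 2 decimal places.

-40.28 permil

δ_mix = f_A·δ_A + f_B·δ_B
δ_mix = 0.17 × (-15.32) + 0.83 × (-45.39)
δ_mix = -2.604 + -37.674 = -40.278 permil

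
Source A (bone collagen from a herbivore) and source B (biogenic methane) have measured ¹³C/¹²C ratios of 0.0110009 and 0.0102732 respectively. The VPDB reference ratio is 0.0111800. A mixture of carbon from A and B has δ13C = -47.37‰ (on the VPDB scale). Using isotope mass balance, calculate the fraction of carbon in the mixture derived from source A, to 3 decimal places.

δ_A = (0.0110009/0.0111800 − 1)×1000 = (0.983980 − 1)×1000 = -16.020‰
δ_B = (0.0102732/0.0111800 − 1)×1000 = (0.918891 − 1)×1000 = -81.109‰
f_A = (δ_mix − δ_B)/(δ_A − δ_B) = (-47.37 − (-81.109))/(-16.020 − (-81.109))
f_A = 33.739 / 65.089 = 0.5184

0.518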